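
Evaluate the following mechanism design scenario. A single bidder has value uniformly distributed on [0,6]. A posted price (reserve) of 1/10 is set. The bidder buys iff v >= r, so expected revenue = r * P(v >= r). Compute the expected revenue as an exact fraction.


Step 1: Posted price r = 1/10, value support [0,6]
Step 2: P(v >= r) = (6 - 1/10)/6 = 59/60
Step 3: Expected revenue = r * P(v >= r) = 1/10 * 59/60
Step 4: Revenue = 59/600

59/600


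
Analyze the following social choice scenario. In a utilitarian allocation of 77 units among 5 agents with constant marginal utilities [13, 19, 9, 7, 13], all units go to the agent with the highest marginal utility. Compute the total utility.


Step 1: The marginal utilities are [13, 19, 9, 7, 13]
Step 2: The highest marginal utility is 19
Step 3: All 77 units go to that agent
Step 4: Total utility = 19 * 77 = 1463

1463


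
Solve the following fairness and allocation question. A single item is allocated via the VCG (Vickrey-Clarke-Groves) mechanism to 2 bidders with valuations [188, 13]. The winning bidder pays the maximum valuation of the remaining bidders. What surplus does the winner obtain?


Step 1: The winner is the agent with the highest value: agent 0 with value 188
Step 2: Values of other agents: [13]
Step 3: VCG payment = max of others' values = 13
Step 4: Surplus = 188 - 13 = 175

175


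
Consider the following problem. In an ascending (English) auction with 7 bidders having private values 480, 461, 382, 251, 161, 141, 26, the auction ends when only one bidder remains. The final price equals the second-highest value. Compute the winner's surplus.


Step 1: Identify the highest value: 480
Step 2: Identify the second-highest value: 461
Step 3: The final price = second-highest value = 461
Step 4: Surplus = 480 - 461 = 19

19


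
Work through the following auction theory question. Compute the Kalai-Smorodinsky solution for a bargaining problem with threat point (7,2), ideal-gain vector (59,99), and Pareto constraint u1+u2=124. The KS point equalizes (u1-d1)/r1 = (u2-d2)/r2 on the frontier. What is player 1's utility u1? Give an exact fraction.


Step 1: At the KS point, (u1-d1)/r1 = (u2-d2)/r2 = t and u1+u2 = 124
Step 2: u1 = d1 + r1*t and u2 = d2 + r2*t, so (d1 + r1*t) + (d2 + r2*t) = 124
Step 3: t = (124 - 7 - 2)/(59 + 99) = 115/158
Step 4: u1 = d1 + r1*t = 7 + 59 * 115/158 = 7891/158
Step 5: (Check: u2 = d2 + r2*t = 11701/158; u1+u2 = 7891/158 + 11701/158 = 124, on the frontier.)

7891/158


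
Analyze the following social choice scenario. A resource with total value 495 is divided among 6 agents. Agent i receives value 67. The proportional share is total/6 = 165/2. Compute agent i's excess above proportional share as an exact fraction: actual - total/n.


Step 1: Proportional share = 495/6 = 165/2
Step 2: Agent's actual allocation = 67
Step 3: Excess = 67 - 165/2 = -31/2

-31/2


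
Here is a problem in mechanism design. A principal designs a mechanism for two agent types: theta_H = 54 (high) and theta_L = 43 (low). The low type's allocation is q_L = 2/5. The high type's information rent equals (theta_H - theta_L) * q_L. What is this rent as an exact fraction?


Step 1: theta_H - theta_L = 54 - 43 = 11
Step 2: Information rent = (theta_H - theta_L) * q_L
Step 3: = 11 * 2/5
Step 4: = 22/5

22/5


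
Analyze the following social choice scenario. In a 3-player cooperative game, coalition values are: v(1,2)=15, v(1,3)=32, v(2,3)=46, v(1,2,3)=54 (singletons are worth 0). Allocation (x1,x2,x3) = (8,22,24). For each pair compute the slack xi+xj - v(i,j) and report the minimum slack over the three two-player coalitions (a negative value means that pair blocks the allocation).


Step 1: Slack for coalition (1,2): x1+x2 - v12 = 30 - 15 = 15
Step 2: Slack for coalition (1,3): x1+x3 - v13 = 32 - 32 = 0
Step 3: Slack for coalition (2,3): x2+x3 - v23 = 46 - 46 = 0
Step 4: Minimum slack = min(15, 0, 0) = 0, attained by (1,3) and (2,3); no pair can gain by deviating, so the allocation is in the core

0


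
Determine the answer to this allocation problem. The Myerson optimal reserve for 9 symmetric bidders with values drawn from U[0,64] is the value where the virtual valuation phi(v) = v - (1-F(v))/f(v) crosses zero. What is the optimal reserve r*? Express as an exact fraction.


Step 1: For U[0,64], F(v) = v/64 and f(v) = 1/64
Step 2: phi(v) = v - (1 - v/64)/(1/64) = v - (64 - v) = 2v - 64
Step 3: Set phi(r*) = 0: 2r* - 64 = 0
Step 4: r* = 64/2 = 32 (the number of bidders n = 9 does not enter)

32


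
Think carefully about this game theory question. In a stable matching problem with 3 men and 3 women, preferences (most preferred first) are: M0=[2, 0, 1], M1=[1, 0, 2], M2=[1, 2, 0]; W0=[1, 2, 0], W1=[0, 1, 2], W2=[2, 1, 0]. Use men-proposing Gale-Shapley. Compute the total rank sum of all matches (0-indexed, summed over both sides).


Step 1: Run Gale-Shapley (men propose, women hold best offer):
  M0 proposes to W2; she accepts
  M1 proposes to W1; she accepts
  M2 proposes to W1; rejected
  M2 proposes to W2; she switches from M0
  M0 proposes to W0; she accepts
Step 2: Final matching: W0-M0, W1-M1, W2-M2
Step 3: 0-indexed ranks (man's rank of his match, then woman's): 1 + 2 + 0 + 1 + 1 + 0
Step 4: Total rank sum = 5

5


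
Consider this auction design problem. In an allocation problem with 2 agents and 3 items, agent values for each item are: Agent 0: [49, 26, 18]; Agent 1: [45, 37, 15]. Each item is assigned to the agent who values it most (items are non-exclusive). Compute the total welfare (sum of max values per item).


Step 1: For each item, find the maximum value among all agents.
Step 2: Item 0 -> Agent 0 (value 49)
Step 3: Item 1 -> Agent 1 (value 37)
Step 4: Item 2 -> Agent 0 (value 18)
Step 5: Total welfare = 49 + 37 + 18 = 104

104


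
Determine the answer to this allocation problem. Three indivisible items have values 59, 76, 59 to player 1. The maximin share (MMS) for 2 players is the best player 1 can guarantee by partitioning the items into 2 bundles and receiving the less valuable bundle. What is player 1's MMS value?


Step 1: Item values = 59, 76, 59
Step 2: Enumerate all 2-bundle partitions and take the smaller bundle:
  Partition 1: {59} vs {76,59} -> bundles 59, 135; min = 59
  Partition 2: {76} vs {59,59} -> bundles 76, 118; min = 76
  Partition 3: {59} vs {59,76} -> bundles 59, 135; min = 59
Step 3: MMS = max(59, 76, 59) = 76

76


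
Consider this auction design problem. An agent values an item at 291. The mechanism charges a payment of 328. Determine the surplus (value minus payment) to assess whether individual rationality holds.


Step 1: Surplus = value - payment = 291 - 328 = -37
Step 2: IR is violated (surplus < 0)

-37


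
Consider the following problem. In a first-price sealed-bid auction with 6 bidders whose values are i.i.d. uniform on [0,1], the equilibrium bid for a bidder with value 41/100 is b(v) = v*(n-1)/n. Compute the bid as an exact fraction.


Step 1: The symmetric BNE bidding function is b(v) = v * (n-1) / n
Step 2: Substitute v = 41/100 and n = 6
Step 3: b = 41/100 * 5/6
Step 4: b = 41/120

41/120


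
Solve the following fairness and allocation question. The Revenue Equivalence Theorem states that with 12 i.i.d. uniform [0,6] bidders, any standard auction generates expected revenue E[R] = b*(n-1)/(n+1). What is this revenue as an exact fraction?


Step 1: By Revenue Equivalence, expected revenue = b*(n-1)/(n+1)
Step 2: Substituting n = 12, b = 6
Step 3: Revenue = 6*(12-1)/(12+1) = 6*11/13
Step 4: Revenue = 66/13

66/13


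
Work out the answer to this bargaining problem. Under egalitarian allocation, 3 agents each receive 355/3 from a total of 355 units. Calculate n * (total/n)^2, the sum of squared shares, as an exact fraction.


Step 1: Each agent's share = 355/3
Step 2: Square of each share = (355/3)^2 = 126025/9
Step 3: Sum of squares = 3 * 126025/9 = 126025/3

126025/3


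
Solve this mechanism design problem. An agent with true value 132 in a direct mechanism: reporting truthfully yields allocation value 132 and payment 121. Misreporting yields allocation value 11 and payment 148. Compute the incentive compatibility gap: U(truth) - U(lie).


Step 1: U(truth) = value - payment = 132 - 121 = 11
Step 2: U(lie) = allocation - payment = 11 - 148 = -137
Step 3: IC gap = 11 - (-137) = 148

148


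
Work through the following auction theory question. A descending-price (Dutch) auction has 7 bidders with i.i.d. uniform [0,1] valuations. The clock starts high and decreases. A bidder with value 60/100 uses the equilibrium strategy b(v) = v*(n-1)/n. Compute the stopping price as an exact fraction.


Step 1: Dutch auctions are strategically equivalent to first-price auctions
Step 2: The equilibrium bid is b(v) = v*(n-1)/n
Step 3: b = 3/5 * 6/7
Step 4: b = 18/35

18/35


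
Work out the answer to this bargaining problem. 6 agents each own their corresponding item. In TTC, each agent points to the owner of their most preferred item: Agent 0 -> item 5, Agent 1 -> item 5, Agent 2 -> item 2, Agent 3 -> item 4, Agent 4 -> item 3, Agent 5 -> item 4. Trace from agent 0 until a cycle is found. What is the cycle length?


Step 1: Trace the pointer graph from agent 0: 0 -> 5 -> 4 -> 3 -> 4
Step 2: A cycle is detected when we revisit agent 4
Step 3: The cycle is: 4 -> 3 -> 4
Step 4: Cycle length = 2

2


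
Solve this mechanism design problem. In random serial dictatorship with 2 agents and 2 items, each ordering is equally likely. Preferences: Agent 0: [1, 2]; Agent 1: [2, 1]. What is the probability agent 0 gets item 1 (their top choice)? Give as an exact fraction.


Step 1: Agent 0 wants item 1
Step 2: There are 2 possible orderings of agents
Step 3: In 2 orderings, agent 0 gets item 1
Step 4: Probability = 2/2 = 1

1


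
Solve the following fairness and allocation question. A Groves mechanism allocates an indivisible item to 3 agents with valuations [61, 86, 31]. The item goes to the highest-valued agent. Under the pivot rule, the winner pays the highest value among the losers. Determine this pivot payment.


Step 1: The efficient winner is agent 1 with value 86
Step 2: Other agents' values: [61, 31]
Step 3: Pivot payment = max(others) = 61
Step 4: The winner pays 61

61


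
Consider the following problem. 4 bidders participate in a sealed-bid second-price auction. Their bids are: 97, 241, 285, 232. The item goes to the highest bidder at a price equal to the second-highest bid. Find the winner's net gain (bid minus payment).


Step 1: Sort bids in descending order: 285, 241, 232, 97
Step 2: The winning bid is the highest: 285
Step 3: The payment equals the second-highest bid: 241
Step 4: Surplus = winner's bid - payment = 285 - 241 = 44

44


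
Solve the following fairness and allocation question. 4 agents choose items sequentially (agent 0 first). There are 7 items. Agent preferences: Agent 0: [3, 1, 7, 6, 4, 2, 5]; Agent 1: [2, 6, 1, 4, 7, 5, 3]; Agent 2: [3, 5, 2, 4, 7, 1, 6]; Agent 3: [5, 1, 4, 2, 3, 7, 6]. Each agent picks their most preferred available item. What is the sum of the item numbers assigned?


Step 1: Agent 0 picks item 3
Step 2: Agent 1 picks item 2
Step 3: Agent 2 picks item 5
Step 4: Agent 3 picks item 1
Step 5: Sum = 3 + 2 + 5 + 1 = 11

11


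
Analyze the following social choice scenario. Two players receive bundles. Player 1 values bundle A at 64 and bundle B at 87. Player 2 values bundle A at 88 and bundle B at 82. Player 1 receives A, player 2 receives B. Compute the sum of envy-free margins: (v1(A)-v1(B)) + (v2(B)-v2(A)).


Step 1: Player 1's margin = v1(A) - v1(B) = 64 - 87 = -23
Step 2: Player 2's margin = v2(B) - v2(A) = 82 - 88 = -6
Step 3: Total margin = -23 + -6 = -29

-29


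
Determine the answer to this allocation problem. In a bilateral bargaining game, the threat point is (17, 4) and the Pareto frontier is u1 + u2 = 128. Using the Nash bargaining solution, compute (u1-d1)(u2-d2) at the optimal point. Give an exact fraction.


Step 1: The Nash solution splits surplus symmetrically above the disagreement point
Step 2: u1 = (total + d1 - d2)/2 = (128 + 17 - 4)/2 = 141/2
Step 3: u2 = (total - d1 + d2)/2 = (128 - 17 + 4)/2 = 115/2
Step 4: Nash product = (141/2 - 17) * (115/2 - 4)
Step 5: = 107/2 * 107/2 = 11449/4

11449/4


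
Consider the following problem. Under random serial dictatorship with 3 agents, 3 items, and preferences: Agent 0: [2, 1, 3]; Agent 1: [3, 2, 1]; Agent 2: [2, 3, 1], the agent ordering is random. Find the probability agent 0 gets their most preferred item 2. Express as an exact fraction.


Step 1: Agent 0 wants item 2
Step 2: There are 6 possible orderings of agents
Step 3: In 3 orderings, agent 0 gets item 2
Step 4: Probability = 3/6 = 1/2

1/2


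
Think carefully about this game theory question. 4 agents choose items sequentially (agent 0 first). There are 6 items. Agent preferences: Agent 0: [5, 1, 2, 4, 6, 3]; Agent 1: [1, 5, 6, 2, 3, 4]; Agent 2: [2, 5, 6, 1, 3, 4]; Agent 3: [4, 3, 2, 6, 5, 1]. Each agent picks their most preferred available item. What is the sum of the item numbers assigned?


Step 1: Agent 0 picks item 5
Step 2: Agent 1 picks item 1
Step 3: Agent 2 picks item 2
Step 4: Agent 3 picks item 4
Step 5: Sum = 5 + 1 + 2 + 4 = 12

12


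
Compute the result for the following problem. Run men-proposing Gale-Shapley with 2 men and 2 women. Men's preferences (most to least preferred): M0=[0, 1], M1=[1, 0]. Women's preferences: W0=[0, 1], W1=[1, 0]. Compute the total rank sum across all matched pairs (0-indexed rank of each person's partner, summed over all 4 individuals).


Step 1: Run Gale-Shapley (men propose, women hold best offer):
  M0 proposes to W0; she accepts
  M1 proposes to W1; she accepts
Step 2: Final matching: W0-M0, W1-M1
Step 3: 0-indexed ranks (man's rank of his match, then woman's): 0 + 0 + 0 + 0
Step 4: Total rank sum = 0

0


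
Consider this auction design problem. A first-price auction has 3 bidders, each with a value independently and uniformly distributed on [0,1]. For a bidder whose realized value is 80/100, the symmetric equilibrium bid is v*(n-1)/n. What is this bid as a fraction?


Step 1: The symmetric BNE bidding function is b(v) = v * (n-1) / n
Step 2: Substitute v = 4/5 and n = 3
Step 3: b = 4/5 * 2/3
Step 4: b = 8/15

8/15


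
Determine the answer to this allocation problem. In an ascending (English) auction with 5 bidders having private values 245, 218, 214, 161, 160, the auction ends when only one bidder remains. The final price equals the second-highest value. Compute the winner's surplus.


Step 1: Identify the highest value: 245
Step 2: Identify the second-highest value: 218
Step 3: The final price = second-highest value = 218
Step 4: Surplus = 245 - 218 = 27

27


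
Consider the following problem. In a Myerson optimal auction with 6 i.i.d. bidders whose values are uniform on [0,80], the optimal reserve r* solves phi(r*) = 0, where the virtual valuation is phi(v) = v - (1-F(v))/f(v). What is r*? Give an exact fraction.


Step 1: For U[0,80], F(v) = v/80 and f(v) = 1/80
Step 2: phi(v) = v - (1 - v/80)/(1/80) = v - (80 - v) = 2v - 80
Step 3: Set phi(r*) = 0: 2r* - 80 = 0
Step 4: r* = 80/2 = 40 (the number of bidders n = 6 does not enter)

40


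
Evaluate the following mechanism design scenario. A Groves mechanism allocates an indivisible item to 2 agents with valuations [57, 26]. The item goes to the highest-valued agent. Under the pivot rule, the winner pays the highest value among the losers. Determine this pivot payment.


Step 1: The efficient winner is agent 0 with value 57
Step 2: Other agents' values: [26]
Step 3: Pivot payment = max(others) = 26
Step 4: The winner pays 26

26


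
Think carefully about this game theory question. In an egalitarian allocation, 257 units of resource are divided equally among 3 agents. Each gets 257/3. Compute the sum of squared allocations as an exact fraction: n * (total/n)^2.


Step 1: Each agent's share = 257/3
Step 2: Square of each share = (257/3)^2 = 66049/9
Step 3: Sum of squares = 3 * 66049/9 = 66049/3

66049/3


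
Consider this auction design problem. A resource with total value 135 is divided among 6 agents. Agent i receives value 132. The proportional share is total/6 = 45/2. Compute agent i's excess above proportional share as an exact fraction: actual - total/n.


Step 1: Proportional share = 135/6 = 45/2
Step 2: Agent's actual allocation = 132
Step 3: Excess = 132 - 45/2 = 219/2

219/2


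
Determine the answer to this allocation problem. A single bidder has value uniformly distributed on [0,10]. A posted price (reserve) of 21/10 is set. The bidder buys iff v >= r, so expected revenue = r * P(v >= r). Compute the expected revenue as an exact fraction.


Step 1: Posted price r = 21/10, value support [0,10]
Step 2: P(v >= r) = (10 - 21/10)/10 = 79/100
Step 3: Expected revenue = r * P(v >= r) = 21/10 * 79/100
Step 4: Revenue = 1659/1000

1659/1000


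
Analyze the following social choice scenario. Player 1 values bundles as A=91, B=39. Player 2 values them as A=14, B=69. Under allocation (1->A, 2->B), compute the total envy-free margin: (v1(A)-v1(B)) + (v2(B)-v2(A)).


Step 1: Player 1's margin = v1(A) - v1(B) = 91 - 39 = 52
Step 2: Player 2's margin = v2(B) - v2(A) = 69 - 14 = 55
Step 3: Total margin = 52 + 55 = 107

107


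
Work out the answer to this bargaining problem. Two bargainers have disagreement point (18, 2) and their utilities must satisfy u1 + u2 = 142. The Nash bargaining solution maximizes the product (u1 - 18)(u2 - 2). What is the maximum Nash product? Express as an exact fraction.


Step 1: The Nash solution splits surplus symmetrically above the disagreement point
Step 2: u1 = (total + d1 - d2)/2 = (142 + 18 - 2)/2 = 79
Step 3: u2 = (total - d1 + d2)/2 = (142 - 18 + 2)/2 = 63
Step 4: Nash product = (79 - 18) * (63 - 2)
Step 5: = 61 * 61 = 3721

3721


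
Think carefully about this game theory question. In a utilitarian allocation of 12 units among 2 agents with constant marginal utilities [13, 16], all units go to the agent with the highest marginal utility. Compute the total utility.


Step 1: The marginal utilities are [13, 16]
Step 2: The highest marginal utility is 16
Step 3: All 12 units go to that agent
Step 4: Total utility = 16 * 12 = 192

192


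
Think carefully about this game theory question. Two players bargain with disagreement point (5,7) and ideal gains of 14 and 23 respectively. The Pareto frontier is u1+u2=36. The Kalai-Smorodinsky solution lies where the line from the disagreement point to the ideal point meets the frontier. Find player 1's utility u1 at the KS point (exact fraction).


Step 1: At the KS point, (u1-d1)/r1 = (u2-d2)/r2 = t and u1+u2 = 36
Step 2: u1 = d1 + r1*t and u2 = d2 + r2*t, so (d1 + r1*t) + (d2 + r2*t) = 36
Step 3: t = (36 - 5 - 7)/(14 + 23) = 24/37
Step 4: u1 = d1 + r1*t = 5 + 14 * 24/37 = 521/37
Step 5: (Check: u2 = d2 + r2*t = 811/37; u1+u2 = 521/37 + 811/37 = 36, on the frontier.)

521/37


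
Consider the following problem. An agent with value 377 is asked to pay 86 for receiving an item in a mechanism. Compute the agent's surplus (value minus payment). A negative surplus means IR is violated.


Step 1: Surplus = value - payment = 377 - 86 = 291
Step 2: IR is satisfied (surplus >= 0)

291


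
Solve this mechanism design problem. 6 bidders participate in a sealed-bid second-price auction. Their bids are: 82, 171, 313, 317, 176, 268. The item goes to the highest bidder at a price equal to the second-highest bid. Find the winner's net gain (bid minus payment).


Step 1: Sort bids in descending order: 317, 313, 268, 176, 171, 82
Step 2: The winning bid is the highest: 317
Step 3: The payment equals the second-highest bid: 313
Step 4: Surplus = winner's bid - payment = 317 - 313 = 4

4


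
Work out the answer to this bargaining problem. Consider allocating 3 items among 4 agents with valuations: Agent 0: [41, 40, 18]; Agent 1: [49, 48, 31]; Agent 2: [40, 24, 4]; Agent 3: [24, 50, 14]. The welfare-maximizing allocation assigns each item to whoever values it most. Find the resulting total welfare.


Step 1: For each item, find the maximum value among all agents.
Step 2: Item 0 -> Agent 1 (value 49)
Step 3: Item 1 -> Agent 3 (value 50)
Step 4: Item 2 -> Agent 1 (value 31)
Step 5: Total welfare = 49 + 50 + 31 = 130

130


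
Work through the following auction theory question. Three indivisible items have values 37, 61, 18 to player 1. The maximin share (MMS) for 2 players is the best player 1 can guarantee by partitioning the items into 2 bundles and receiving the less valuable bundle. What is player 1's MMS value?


Step 1: Item values = 37, 61, 18
Step 2: Enumerate all 2-bundle partitions and take the smaller bundle:
  Partition 1: {37} vs {61,18} -> bundles 37, 79; min = 37
  Partition 2: {61} vs {37,18} -> bundles 61, 55; min = 55
  Partition 3: {18} vs {37,61} -> bundles 18, 98; min = 18
Step 3: MMS = max(37, 55, 18) = 55

55


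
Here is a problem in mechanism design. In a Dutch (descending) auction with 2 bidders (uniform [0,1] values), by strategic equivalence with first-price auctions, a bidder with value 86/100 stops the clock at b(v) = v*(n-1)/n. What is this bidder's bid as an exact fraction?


Step 1: Dutch auctions are strategically equivalent to first-price auctions
Step 2: The equilibrium bid is b(v) = v*(n-1)/n
Step 3: b = 43/50 * 1/2
Step 4: b = 43/100

43/100


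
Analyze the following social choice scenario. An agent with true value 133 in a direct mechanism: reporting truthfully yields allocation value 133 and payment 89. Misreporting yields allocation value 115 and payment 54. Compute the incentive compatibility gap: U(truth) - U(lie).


Step 1: U(truth) = value - payment = 133 - 89 = 44
Step 2: U(lie) = allocation - payment = 115 - 54 = 61
Step 3: IC gap = 44 - 61 = -17

-17


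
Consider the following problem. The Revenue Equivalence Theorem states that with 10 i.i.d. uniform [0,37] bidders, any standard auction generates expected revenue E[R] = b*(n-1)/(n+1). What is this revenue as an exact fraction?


Step 1: By Revenue Equivalence, expected revenue = b*(n-1)/(n+1)
Step 2: Substituting n = 10, b = 37
Step 3: Revenue = 37*(10-1)/(10+1) = 37*9/11
Step 4: Revenue = 333/11

333/11


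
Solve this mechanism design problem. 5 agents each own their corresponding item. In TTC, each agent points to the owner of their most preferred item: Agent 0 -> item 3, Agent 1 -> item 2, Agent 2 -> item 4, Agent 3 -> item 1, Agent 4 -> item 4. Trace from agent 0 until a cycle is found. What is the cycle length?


Step 1: Trace the pointer graph from agent 0: 0 -> 3 -> 1 -> 2 -> 4 -> 4
Step 2: A cycle is detected when we revisit agent 4
Step 3: The cycle is: 4 -> 4
Step 4: Cycle length = 1

1


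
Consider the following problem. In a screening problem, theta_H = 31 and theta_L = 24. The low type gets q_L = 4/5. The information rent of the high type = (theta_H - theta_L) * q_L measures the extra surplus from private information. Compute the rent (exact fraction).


Step 1: theta_H - theta_L = 31 - 24 = 7
Step 2: Information rent = (theta_H - theta_L) * q_L
Step 3: = 7 * 4/5
Step 4: = 28/5

28/5


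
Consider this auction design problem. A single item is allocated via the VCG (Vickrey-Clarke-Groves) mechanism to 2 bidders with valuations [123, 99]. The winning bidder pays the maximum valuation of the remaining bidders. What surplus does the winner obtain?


Step 1: The winner is the agent with the highest value: agent 0 with value 123
Step 2: Values of other agents: [99]
Step 3: VCG payment = max of others' values = 99
Step 4: Surplus = 123 - 99 = 24

24


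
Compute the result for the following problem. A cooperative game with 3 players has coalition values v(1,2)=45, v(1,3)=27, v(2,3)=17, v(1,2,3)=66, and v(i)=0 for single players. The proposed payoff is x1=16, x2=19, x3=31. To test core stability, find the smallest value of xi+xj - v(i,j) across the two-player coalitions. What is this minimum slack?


Step 1: Slack for coalition (1,2): x1+x2 - v12 = 35 - 45 = -10
Step 2: Slack for coalition (1,3): x1+x3 - v13 = 47 - 27 = 20
Step 3: Slack for coalition (2,3): x2+x3 - v23 = 50 - 17 = 33
Step 4: Minimum slack = min(-10, 20, 33) = -10, attained by (1,2); coalition (1,2) can block (slack < 0), so the allocation is not in the core

-10


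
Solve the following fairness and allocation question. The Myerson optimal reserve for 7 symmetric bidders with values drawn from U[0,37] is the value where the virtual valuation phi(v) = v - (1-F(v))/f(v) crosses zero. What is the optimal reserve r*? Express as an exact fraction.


Step 1: For U[0,37], F(v) = v/37 and f(v) = 1/37
Step 2: phi(v) = v - (1 - v/37)/(1/37) = v - (37 - v) = 2v - 37
Step 3: Set phi(r*) = 0: 2r* - 37 = 0
Step 4: r* = 37/2 (the number of bidders n = 7 does not enter)

37/2


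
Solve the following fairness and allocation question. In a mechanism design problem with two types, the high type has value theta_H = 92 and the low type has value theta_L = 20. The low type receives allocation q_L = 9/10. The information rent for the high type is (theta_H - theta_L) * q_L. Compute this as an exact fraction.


Step 1: theta_H - theta_L = 92 - 20 = 72
Step 2: Information rent = (theta_H - theta_L) * q_L
Step 3: = 72 * 9/10
Step 4: = 324/5

324/5


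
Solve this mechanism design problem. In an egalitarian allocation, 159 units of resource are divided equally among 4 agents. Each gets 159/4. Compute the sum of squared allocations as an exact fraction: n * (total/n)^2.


Step 1: Each agent's share = 159/4
Step 2: Square of each share = (159/4)^2 = 25281/16
Step 3: Sum of squares = 4 * 25281/16 = 25281/4

25281/4


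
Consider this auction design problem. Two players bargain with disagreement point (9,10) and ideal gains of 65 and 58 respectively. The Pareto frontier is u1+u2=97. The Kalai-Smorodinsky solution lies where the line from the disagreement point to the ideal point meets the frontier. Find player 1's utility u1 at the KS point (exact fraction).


Step 1: At the KS point, (u1-d1)/r1 = (u2-d2)/r2 = t and u1+u2 = 97
Step 2: u1 = d1 + r1*t and u2 = d2 + r2*t, so (d1 + r1*t) + (d2 + r2*t) = 97
Step 3: t = (97 - 9 - 10)/(65 + 58) = 78/123 = 26/41
Step 4: u1 = d1 + r1*t = 9 + 65 * 26/41 = 2059/41
Step 5: (Check: u2 = d2 + r2*t = 1918/41; u1+u2 = 2059/41 + 1918/41 = 97, on the frontier.)

2059/41


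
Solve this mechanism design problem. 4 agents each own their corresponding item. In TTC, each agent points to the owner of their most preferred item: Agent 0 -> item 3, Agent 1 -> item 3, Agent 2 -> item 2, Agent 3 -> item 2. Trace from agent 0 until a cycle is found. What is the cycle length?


Step 1: Trace the pointer graph from agent 0: 0 -> 3 -> 2 -> 2
Step 2: A cycle is detected when we revisit agent 2
Step 3: The cycle is: 2 -> 2
Step 4: Cycle length = 1

1


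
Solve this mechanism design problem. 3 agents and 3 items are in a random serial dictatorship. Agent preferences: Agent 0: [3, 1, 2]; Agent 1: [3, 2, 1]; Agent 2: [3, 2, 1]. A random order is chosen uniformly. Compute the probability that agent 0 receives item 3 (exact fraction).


Step 1: Agent 0 wants item 3
Step 2: There are 6 possible orderings of agents
Step 3: In 2 orderings, agent 0 gets item 3
Step 4: Probability = 2/6 = 1/3

1/3


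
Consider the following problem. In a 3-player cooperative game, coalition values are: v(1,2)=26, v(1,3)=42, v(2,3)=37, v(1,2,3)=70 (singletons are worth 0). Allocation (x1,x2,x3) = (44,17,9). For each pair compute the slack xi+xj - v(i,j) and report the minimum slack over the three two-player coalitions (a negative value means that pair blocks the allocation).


Step 1: Slack for coalition (1,2): x1+x2 - v12 = 61 - 26 = 35
Step 2: Slack for coalition (1,3): x1+x3 - v13 = 53 - 42 = 11
Step 3: Slack for coalition (2,3): x2+x3 - v23 = 26 - 37 = -11
Step 4: Minimum slack = min(35, 11, -11) = -11, attained by (2,3); coalition (2,3) can block (slack < 0), so the allocation is not in the core

-11


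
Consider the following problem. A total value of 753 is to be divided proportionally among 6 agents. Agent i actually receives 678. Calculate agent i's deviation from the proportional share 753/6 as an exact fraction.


Step 1: Proportional share = 753/6 = 251/2
Step 2: Agent's actual allocation = 678
Step 3: Excess = 678 - 251/2 = 1105/2

1105/2


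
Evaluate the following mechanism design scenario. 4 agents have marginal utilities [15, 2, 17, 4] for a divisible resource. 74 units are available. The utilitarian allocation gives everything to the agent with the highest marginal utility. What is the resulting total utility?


Step 1: The marginal utilities are [15, 2, 17, 4]
Step 2: The highest marginal utility is 17
Step 3: All 74 units go to that agent
Step 4: Total utility = 17 * 74 = 1258

1258


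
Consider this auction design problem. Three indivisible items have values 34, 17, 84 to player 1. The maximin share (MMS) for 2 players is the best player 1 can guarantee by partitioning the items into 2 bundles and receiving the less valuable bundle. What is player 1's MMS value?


Step 1: Item values = 34, 17, 84
Step 2: Enumerate all 2-bundle partitions and take the smaller bundle:
  Partition 1: {34} vs {17,84} -> bundles 34, 101; min = 34
  Partition 2: {17} vs {34,84} -> bundles 17, 118; min = 17
  Partition 3: {84} vs {34,17} -> bundles 84, 51; min = 51
Step 3: MMS = max(34, 17, 51) = 51

51


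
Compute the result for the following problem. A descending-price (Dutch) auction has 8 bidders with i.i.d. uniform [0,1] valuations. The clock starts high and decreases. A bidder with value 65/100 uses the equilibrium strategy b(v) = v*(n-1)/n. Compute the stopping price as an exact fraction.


Step 1: Dutch auctions are strategically equivalent to first-price auctions
Step 2: The equilibrium bid is b(v) = v*(n-1)/n
Step 3: b = 13/20 * 7/8
Step 4: b = 91/160

91/160


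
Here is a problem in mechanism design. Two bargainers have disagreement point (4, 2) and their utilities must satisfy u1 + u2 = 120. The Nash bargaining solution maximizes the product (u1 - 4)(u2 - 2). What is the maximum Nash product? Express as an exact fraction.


Step 1: The Nash solution splits surplus symmetrically above the disagreement point
Step 2: u1 = (total + d1 - d2)/2 = (120 + 4 - 2)/2 = 61
Step 3: u2 = (total - d1 + d2)/2 = (120 - 4 + 2)/2 = 59
Step 4: Nash product = (61 - 4) * (59 - 2)
Step 5: = 57 * 57 = 3249

3249


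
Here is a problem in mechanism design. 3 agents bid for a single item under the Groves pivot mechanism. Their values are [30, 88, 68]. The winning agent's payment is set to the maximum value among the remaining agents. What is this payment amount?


Step 1: The efficient winner is agent 1 with value 88
Step 2: Other agents' values: [30, 68]
Step 3: Pivot payment = max(others) = 68
Step 4: The winner pays 68

68


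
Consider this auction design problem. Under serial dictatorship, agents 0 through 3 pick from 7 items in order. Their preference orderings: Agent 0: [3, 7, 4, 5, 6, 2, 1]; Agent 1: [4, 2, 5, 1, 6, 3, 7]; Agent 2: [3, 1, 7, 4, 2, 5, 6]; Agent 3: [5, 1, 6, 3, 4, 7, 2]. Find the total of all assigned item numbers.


Step 1: Agent 0 picks item 3
Step 2: Agent 1 picks item 4
Step 3: Agent 2 picks item 1
Step 4: Agent 3 picks item 5
Step 5: Sum = 3 + 4 + 1 + 5 = 13

13


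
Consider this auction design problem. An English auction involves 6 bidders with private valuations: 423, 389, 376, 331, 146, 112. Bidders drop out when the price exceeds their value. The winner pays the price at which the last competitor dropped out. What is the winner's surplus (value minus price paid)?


Step 1: Identify the highest value: 423
Step 2: Identify the second-highest value: 389
Step 3: The final price = second-highest value = 389
Step 4: Surplus = 423 - 389 = 34

34


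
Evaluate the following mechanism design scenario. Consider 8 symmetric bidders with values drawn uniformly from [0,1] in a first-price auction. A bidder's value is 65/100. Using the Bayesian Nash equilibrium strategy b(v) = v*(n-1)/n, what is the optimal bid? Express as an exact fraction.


Step 1: The symmetric BNE bidding function is b(v) = v * (n-1) / n
Step 2: Substitute v = 13/20 and n = 8
Step 3: b = 13/20 * 7/8
Step 4: b = 91/160

91/160


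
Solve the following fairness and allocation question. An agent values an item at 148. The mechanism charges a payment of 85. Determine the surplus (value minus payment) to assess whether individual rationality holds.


Step 1: Surplus = value - payment = 148 - 85 = 63
Step 2: IR is satisfied (surplus >= 0)

63


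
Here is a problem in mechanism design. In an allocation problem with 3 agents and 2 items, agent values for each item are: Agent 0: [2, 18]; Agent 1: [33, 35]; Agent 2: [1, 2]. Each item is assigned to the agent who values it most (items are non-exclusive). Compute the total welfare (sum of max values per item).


Step 1: For each item, find the maximum value among all agents.
Step 2: Item 0 -> Agent 1 (value 33)
Step 3: Item 1 -> Agent 1 (value 35)
Step 4: Total welfare = 33 + 35 = 68

68


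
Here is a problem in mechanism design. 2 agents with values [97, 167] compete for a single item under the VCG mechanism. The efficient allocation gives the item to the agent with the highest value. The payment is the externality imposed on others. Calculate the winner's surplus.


Step 1: The winner is the agent with the highest value: agent 1 with value 167
Step 2: Values of other agents: [97]
Step 3: VCG payment = max of others' values = 97
Step 4: Surplus = 167 - 97 = 70

70


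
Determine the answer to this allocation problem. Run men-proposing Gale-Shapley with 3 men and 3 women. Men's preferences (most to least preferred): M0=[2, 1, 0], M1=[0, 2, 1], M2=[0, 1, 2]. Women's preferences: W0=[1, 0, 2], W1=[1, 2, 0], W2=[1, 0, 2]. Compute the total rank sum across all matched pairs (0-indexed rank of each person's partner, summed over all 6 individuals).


Step 1: Run Gale-Shapley (men propose, women hold best offer):
  M0 proposes to W2; she accepts
  M1 proposes to W0; she accepts
  M2 proposes to W0; rejected
  M2 proposes to W1; she accepts
Step 2: Final matching: W0-M1, W1-M2, W2-M0
Step 3: 0-indexed ranks (man's rank of his match, then woman's): 0 + 0 + 1 + 1 + 0 + 1
Step 4: Total rank sum = 3

3


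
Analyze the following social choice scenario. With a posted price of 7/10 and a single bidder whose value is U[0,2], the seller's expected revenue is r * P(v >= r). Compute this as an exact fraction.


Step 1: Posted price r = 7/10, value support [0,2]
Step 2: P(v >= r) = (2 - 7/10)/2 = 13/20
Step 3: Expected revenue = r * P(v >= r) = 7/10 * 13/20
Step 4: Revenue = 91/200

91/200


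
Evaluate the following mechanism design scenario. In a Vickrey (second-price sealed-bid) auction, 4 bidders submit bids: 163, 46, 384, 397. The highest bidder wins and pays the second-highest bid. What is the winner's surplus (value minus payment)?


Step 1: Sort bids in descending order: 397, 384, 163, 46
Step 2: The winning bid is the highest: 397
Step 3: The payment equals the second-highest bid: 384
Step 4: Surplus = winner's bid - payment = 397 - 384 = 13

13


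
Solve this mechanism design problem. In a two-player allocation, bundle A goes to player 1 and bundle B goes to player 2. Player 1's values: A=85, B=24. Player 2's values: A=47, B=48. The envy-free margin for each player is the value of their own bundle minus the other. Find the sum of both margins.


Step 1: Player 1's margin = v1(A) - v1(B) = 85 - 24 = 61
Step 2: Player 2's margin = v2(B) - v2(A) = 48 - 47 = 1
Step 3: Total margin = 61 + 1 = 62

62


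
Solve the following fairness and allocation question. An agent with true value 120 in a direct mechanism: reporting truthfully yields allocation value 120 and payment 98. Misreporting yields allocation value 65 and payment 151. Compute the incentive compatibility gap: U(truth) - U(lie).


Step 1: U(truth) = value - payment = 120 - 98 = 22
Step 2: U(lie) = allocation - payment = 65 - 151 = -86
Step 3: IC gap = 22 - (-86) = 108

108


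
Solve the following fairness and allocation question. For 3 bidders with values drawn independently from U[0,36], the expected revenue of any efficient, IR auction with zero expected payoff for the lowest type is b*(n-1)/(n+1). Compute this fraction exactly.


Step 1: By Revenue Equivalence, expected revenue = b*(n-1)/(n+1)
Step 2: Substituting n = 3, b = 36
Step 3: Revenue = 36*(3-1)/(3+1) = 36*2/4
Step 4: Revenue = 72/4 = 18

18


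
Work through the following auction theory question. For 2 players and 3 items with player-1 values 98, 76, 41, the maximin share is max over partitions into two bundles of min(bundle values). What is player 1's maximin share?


Step 1: Item values = 98, 76, 41
Step 2: Enumerate all 2-bundle partitions and take the smaller bundle:
  Partition 1: {98} vs {76,41} -> bundles 98, 117; min = 98
  Partition 2: {76} vs {98,41} -> bundles 76, 139; min = 76
  Partition 3: {41} vs {98,76} -> bundles 41, 174; min = 41
Step 3: MMS = max(98, 76, 41) = 98

98


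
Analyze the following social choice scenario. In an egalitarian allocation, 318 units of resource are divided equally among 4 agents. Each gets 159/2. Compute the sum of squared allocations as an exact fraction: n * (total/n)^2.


Step 1: Each agent's share = 318/4 = 159/2
Step 2: Square of each share = (159/2)^2 = 25281/4
Step 3: Sum of squares = 4 * 25281/4 = 25281

25281


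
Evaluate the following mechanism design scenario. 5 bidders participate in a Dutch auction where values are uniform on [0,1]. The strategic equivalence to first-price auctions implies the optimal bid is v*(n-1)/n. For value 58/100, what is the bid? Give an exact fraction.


Step 1: Dutch auctions are strategically equivalent to first-price auctions
Step 2: The equilibrium bid is b(v) = v*(n-1)/n
Step 3: b = 29/50 * 4/5
Step 4: b = 58/125

58/125


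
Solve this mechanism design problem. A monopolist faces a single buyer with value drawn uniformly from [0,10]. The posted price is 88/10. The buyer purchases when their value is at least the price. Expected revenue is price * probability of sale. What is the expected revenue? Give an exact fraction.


Step 1: Posted price r = 44/5, value support [0,10]
Step 2: P(v >= r) = (10 - 44/5)/10 = 3/25
Step 3: Expected revenue = r * P(v >= r) = 44/5 * 3/25
Step 4: Revenue = 132/125

132/125


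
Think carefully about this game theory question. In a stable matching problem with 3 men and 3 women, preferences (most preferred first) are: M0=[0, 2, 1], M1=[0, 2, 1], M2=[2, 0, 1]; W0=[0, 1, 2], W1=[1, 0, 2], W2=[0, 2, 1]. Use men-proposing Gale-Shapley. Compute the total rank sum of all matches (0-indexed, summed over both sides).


Step 1: Run Gale-Shapley (men propose, women hold best offer):
  M0 proposes to W0; she accepts
  M1 proposes to W0; rejected
  M1 proposes to W2; she accepts
  M2 proposes to W2; she switches from M1
  M1 proposes to W1; she accepts
Step 2: Final matching: W0-M0, W1-M1, W2-M2
Step 3: 0-indexed ranks (man's rank of his match, then woman's): 0 + 0 + 2 + 0 + 0 + 1
Step 4: Total rank sum = 3

3


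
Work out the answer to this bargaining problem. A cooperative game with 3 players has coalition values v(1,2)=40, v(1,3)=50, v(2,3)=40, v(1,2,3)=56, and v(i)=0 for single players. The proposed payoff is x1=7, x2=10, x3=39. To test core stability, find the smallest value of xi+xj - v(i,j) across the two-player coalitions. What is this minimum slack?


Step 1: Slack for coalition (1,2): x1+x2 - v12 = 17 - 40 = -23
Step 2: Slack for coalition (1,3): x1+x3 - v13 = 46 - 50 = -4
Step 3: Slack for coalition (2,3): x2+x3 - v23 = 49 - 40 = 9
Step 4: Minimum slack = min(-23, -4, 9) = -23, attained by (1,2); coalition (1,2) can block (slack < 0), so the allocation is not in the core

-23


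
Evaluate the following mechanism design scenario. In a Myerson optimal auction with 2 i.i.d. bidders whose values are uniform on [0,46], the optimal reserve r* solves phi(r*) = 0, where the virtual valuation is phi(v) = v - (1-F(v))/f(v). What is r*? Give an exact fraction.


Step 1: For U[0,46], F(v) = v/46 and f(v) = 1/46
Step 2: phi(v) = v - (1 - v/46)/(1/46) = v - (46 - v) = 2v - 46
Step 3: Set phi(r*) = 0: 2r* - 46 = 0
Step 4: r* = 46/2 = 23 (the number of bidders n = 2 does not enter)

23
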